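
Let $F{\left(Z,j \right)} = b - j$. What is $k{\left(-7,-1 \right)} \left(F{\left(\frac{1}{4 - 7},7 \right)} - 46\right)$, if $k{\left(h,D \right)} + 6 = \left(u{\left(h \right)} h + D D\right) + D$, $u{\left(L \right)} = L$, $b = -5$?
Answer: $-2494$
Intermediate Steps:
$k{\left(h,D \right)} = -6 + D + D^{2} + h^{2}$ ($k{\left(h,D \right)} = -6 + \left(\left(h h + D D\right) + D\right) = -6 + \left(\left(h^{2} + D^{2}\right) + D\right) = -6 + \left(\left(D^{2} + h^{2}\right) + D\right) = -6 + \left(D + D^{2} + h^{2}\right) = -6 + D + D^{2} + h^{2}$)
$F{\left(Z,j \right)} = -5 - j$
$k{\left(-7,-1 \right)} \left(F{\left(\frac{1}{4 - 7},7 \right)} - 46\right) = \left(-6 - 1 + \left(-1\right)^{2} + \left(-7\right)^{2}\right) \left(\left(-5 - 7\right) - 46\right) = \left(-6 - 1 + 1 + 49\right) \left(\left(-5 - 7\right) - 46\right) = 43 \left(-12 - 46\right) = 43 \left(-58\right) = -2494$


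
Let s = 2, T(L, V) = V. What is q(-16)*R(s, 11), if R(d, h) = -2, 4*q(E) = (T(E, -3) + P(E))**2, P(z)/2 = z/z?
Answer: -1/2 ≈ -0.50000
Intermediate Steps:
P(z) = 2 (P(z) = 2*(z/z) = 2*1 = 2)
q(E) = 1/4 (q(E) = (-3 + 2)**2/4 = (1/4)*(-1)**2 = (1/4)*1 = 1/4)
q(-16)*R(s, 11) = (1/4)*(-2) = -1/2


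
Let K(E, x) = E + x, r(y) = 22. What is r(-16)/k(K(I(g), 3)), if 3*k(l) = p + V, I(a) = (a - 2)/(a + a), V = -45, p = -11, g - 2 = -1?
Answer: -33/28 ≈ -1.1786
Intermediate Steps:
g = 1 (g = 2 - 1 = 1)
I(a) = (-2 + a)/(2*a) (I(a) = (-2 + a)/((2*a)) = (-2 + a)*(1/(2*a)) = (-2 + a)/(2*a))
k(l) = -56/3 (k(l) = (-11 - 45)/3 = (1/3)*(-56) = -56/3)
r(-16)/k(K(I(g), 3)) = 22/(-56/3) = 22*(-3/56) = -33/28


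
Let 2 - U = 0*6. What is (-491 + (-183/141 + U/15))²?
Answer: 120392344576/497025 ≈ 2.4223e+5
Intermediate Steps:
U = 2 (U = 2 - 0*6 = 2 - 1*0 = 2 + 0 = 2)
(-491 + (-183/141 + U/15))² = (-491 + (-183/141 + 2/15))² = (-491 + (-183*1/141 + 2*(1/15)))² = (-491 + (-61/47 + 2/15))² = (-491 - 821/705)² = (-346976/705)² = 120392344576/497025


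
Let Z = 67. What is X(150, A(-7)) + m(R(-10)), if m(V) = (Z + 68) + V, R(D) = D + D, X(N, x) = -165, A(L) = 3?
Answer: -50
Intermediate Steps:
R(D) = 2*D
m(V) = 135 + V (m(V) = (67 + 68) + V = 135 + V)
X(150, A(-7)) + m(R(-10)) = -165 + (135 + 2*(-10)) = -165 + (135 - 20) = -165 + 115 = -50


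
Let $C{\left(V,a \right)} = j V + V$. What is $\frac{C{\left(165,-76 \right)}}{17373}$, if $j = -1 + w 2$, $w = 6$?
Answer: $\frac{660}{5791} \approx 0.11397$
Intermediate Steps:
$j = 11$ ($j = -1 + 6 \cdot 2 = -1 + 12 = 11$)
$C{\left(V,a \right)} = 12 V$ ($C{\left(V,a \right)} = 11 V + V = 12 V$)
$\frac{C{\left(165,-76 \right)}}{17373} = \frac{12 \cdot 165}{17373} = 1980 \cdot \frac{1}{17373} = \frac{660}{5791}$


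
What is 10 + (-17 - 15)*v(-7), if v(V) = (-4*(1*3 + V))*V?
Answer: 3594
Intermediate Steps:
v(V) = V*(-12 - 4*V) (v(V) = (-4*(3 + V))*V = (-12 - 4*V)*V = V*(-12 - 4*V))
10 + (-17 - 15)*v(-7) = 10 + (-17 - 15)*(-4*(-7)*(3 - 7)) = 10 - (-128)*(-7)*(-4) = 10 - 32*(-112) = 10 + 3584 = 3594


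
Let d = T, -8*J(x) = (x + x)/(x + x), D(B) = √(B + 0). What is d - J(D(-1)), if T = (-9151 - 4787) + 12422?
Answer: -12127/8 ≈ -1515.9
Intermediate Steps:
D(B) = √B
T = -1516 (T = -13938 + 12422 = -1516)
J(x) = -⅛ (J(x) = -(x + x)/(8*(x + x)) = -2*x/(8*(2*x)) = -2*x*1/(2*x)/8 = -⅛*1 = -⅛)
d = -1516
d - J(D(-1)) = -1516 - 1*(-⅛) = -1516 + ⅛ = -12127/8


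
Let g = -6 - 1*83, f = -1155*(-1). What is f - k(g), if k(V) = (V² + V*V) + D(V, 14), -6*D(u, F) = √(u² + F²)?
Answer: -14687 + √8117/6 ≈ -14672.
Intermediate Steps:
f = 1155
g = -89 (g = -6 - 83 = -89)
D(u, F) = -√(F² + u²)/6 (D(u, F) = -√(u² + F²)/6 = -√(F² + u²)/6)
k(V) = 2*V² - √(196 + V²)/6 (k(V) = (V² + V*V) - √(14² + V²)/6 = (V² + V²) - √(196 + V²)/6 = 2*V² - √(196 + V²)/6)
f - k(g) = 1155 - (2*(-89)² - √(196 + (-89)²)/6) = 1155 - (2*7921 - √(196 + 7921)/6) = 1155 - (15842 - √8117/6) = 1155 + (-15842 + √8117/6) = -14687 + √8117/6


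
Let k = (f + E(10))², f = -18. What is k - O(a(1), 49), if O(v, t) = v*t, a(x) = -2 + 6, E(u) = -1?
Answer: 165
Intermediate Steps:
a(x) = 4
O(v, t) = t*v
k = 361 (k = (-18 - 1)² = (-19)² = 361)
k - O(a(1), 49) = 361 - 49*4 = 361 - 1*196 = 361 - 196 = 165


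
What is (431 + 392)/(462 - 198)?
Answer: 823/264 ≈ 3.1174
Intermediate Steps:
(431 + 392)/(462 - 198) = 823/264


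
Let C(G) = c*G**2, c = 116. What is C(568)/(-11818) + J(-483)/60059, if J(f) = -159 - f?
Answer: -59149138148/18678349 ≈ -3166.7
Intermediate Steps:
C(G) = 116*G**2
C(568)/(-11818) + J(-483)/60059 = (116*568**2)/(-11818) + (-159 - 1*(-483))/60059 = (116*322624)*(-1/11818) + (-159 + 483)*(1/60059) = 37424384*(-1/11818) + 324*(1/60059) = -18712192/5909 + 324/60059 = -59149138148/18678349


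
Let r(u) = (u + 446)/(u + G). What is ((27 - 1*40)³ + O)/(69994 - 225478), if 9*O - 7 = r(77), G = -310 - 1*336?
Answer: 11247377/796233564 ≈ 0.014126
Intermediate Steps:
G = -646 (G = -310 - 336 = -646)
r(u) = (446 + u)/(-646 + u) (r(u) = (u + 446)/(u - 646) = (446 + u)/(-646 + u))
O = 3460/5121 (O = 7/9 + ((446 + 77)/(-646 + 77))/9 = 7/9 + (523/(-569))/9 = 7/9 + (-1/569*523)/9 = 7/9 + (⅑)*(-523/569) = 7/9 - 523/5121 = 3460/5121 ≈ 0.67565)
((27 - 1*40)³ + O)/(69994 - 225478) = ((27 - 1*40)³ + 3460/5121)/(69994 - 225478) = ((27 - 40)³ + 3460/5121)/(-155484) = ((-13)³ + 3460/5121)*(-1/155484) = (-2197 + 3460/5121)*(-1/155484) = -11247377/5121*(-1/155484) = 11247377/796233564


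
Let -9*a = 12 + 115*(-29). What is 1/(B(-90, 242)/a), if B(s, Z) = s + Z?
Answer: 3323/1368 ≈ 2.4291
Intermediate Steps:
a = 3323/9 (a = -(12 + 115*(-29))/9 = -(12 - 3335)/9 = -⅑*(-3323) = 3323/9 ≈ 369.22)
B(s, Z) = Z + s
1/(B(-90, 242)/a) = 1/((242 - 90)/(3323/9)) = 1/(152*(9/3323)) = 1/(1368/3323) = 3323/1368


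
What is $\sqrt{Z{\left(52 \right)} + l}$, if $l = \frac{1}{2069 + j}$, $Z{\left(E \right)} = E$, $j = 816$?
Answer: $\frac{3 \sqrt{48090065}}{2885} \approx 7.2111$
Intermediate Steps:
$l = \frac{1}{2885}$ ($l = \frac{1}{2069 + 816} = \frac{1}{2885} \approx 0.00034662$)
$\sqrt{Z{\left(52 \right)} + l} = \sqrt{52 + \frac{1}{2885}} = \sqrt{\frac{150021}{2885}} = \frac{3 \sqrt{48090065}}{2885}$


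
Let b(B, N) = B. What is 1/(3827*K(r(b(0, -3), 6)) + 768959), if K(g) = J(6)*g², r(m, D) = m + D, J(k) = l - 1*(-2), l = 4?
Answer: 1/1595591 ≈ 6.2673e-7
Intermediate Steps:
J(k) = 6 (J(k) = 4 - 1*(-2) = 4 + 2 = 6)
r(m, D) = D + m
K(g) = 6*g²
1/(3827*K(r(b(0, -3), 6)) + 768959) = 1/(3827*(6*(6 + 0)²) + 768959) = 1/(3827*(6*6²) + 768959) = 1/(3827*(6*36) + 768959) = 1/(3827*216 + 768959) = 1/(826632 + 768959) = 1/1595591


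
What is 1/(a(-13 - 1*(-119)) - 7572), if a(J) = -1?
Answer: -1/7573 ≈ -0.00013205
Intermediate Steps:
1/(a(-13 - 1*(-119)) - 7572) = 1/(-1 - 7572) = 1/(-7573) = -1/7573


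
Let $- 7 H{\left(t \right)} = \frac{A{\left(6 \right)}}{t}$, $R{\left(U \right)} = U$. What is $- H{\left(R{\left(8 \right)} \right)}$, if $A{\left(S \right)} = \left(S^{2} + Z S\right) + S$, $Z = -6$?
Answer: $\frac{3}{28} \approx 0.10714$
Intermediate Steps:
$A{\left(S \right)} = S^{2} - 5 S$ ($A{\left(S \right)} = \left(S^{2} - 6 S\right) + S = S^{2} - 5 S$)
$H{\left(t \right)} = - \frac{6}{7 t}$ ($H{\left(t \right)} = - \frac{6 \left(-5 + 6\right) \frac{1}{t}}{7} = - \frac{6 \cdot 1 \frac{1}{t}}{7} = - \frac{6 \frac{1}{t}}{7} = - \frac{6}{7 t}$)
$- H{\left(R{\left(8 \right)} \right)} = - \frac{-6}{7 \cdot 8} = \left(-1\right) \left(- \frac{3}{28}\right) = \frac{3}{28}$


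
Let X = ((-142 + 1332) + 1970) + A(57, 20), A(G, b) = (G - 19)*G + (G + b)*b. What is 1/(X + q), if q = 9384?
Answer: 1/16250 ≈ 6.1538e-5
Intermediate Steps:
A(G, b) = G*(-19 + G) + b*(G + b) (A(G, b) = (-19 + G)*G + b*(G + b) = G*(-19 + G) + b*(G + b))
X = 6866 (X = ((-142 + 1332) + 1970) + (57**2 + 20**2 - 19*57 + 57*20) = (1190 + 1970) + (3249 + 400 - 1083 + 1140) = 3160 + 3706 = 6866)
1/(X + q) = 1/(6866 + 9384) = 1/16250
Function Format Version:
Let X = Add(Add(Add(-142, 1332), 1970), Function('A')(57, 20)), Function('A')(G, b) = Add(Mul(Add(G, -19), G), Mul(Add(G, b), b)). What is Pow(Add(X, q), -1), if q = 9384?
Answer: Rational(1, 16250) ≈ 6.1538e-5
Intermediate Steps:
Function('A')(G, b) = Add(Mul(G, Add(-19, G)), Mul(b, Add(G, b))) (Function('A')(G, b) = Add(Mul(Add(-19, G), G), Mul(b, Add(G, b))) = Add(Mul(G, Add(-19, G)), Mul(b, Add(G, b))))
X = 6866 (X = Add(Add(Add(-142, 1332), 1970), Add(Pow(57, 2), Pow(20, 2), Mul(-19, 57), Mul(57, 20))) = Add(Add(1190, 1970), Add(3249, 400, -1083, 1140)) = Add(3160, 3706) = 6866)
Pow(Add(X, q), -1) = Pow(Add(6866, 9384), -1) = Pow(16250, -1) = Rational(1, 16250)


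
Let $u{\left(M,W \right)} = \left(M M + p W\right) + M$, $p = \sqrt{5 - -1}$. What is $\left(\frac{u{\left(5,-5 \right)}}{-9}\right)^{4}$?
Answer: $\frac{182500}{729} - \frac{70000 \sqrt{6}}{729} \approx 15.138$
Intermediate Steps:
$p = \sqrt{6}$ ($p = \sqrt{5 + \left(-2 + 3\right)} = \sqrt{5 + 1} = \sqrt{6} \approx 2.4495$)
$u{\left(M,W \right)} = M + M^{2} + W \sqrt{6}$ ($u{\left(M,W \right)} = \left(M M + \sqrt{6} W\right) + M = \left(M^{2} + W \sqrt{6}\right) + M = M + M^{2} + W \sqrt{6}$)
$\left(\frac{u{\left(5,-5 \right)}}{-9}\right)^{4} = \left(\frac{5 + 5^{2} - 5 \sqrt{6}}{-9}\right)^{4} = \left(\left(5 + 25 - 5 \sqrt{6}\right) \left(- \frac{1}{9}\right)\right)^{4} = \left(\left(30 - 5 \sqrt{6}\right) \left(- \frac{1}{9}\right)\right)^{4} = \left(- \frac{10}{3} + \frac{5 \sqrt{6}}{9}\right)^{4}$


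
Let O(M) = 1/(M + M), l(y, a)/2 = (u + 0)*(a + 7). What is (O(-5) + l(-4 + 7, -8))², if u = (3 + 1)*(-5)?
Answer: 159201/100 ≈ 1592.0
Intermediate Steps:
u = -20 (u = 4*(-5) = -20)
l(y, a) = -280 - 40*a (l(y, a) = 2*((-20 + 0)*(a + 7)) = 2*(-20*(7 + a)) = 2*(-140 - 20*a) = -280 - 40*a)
O(M) = 1/(2*M)
(O(-5) + l(-4 + 7, -8))² = ((½)/(-5) + (-280 - 40*(-8)))² = ((½)*(-⅕) + (-280 + 320))² = (-⅒ + 40)² = (399/10)² = 159201/100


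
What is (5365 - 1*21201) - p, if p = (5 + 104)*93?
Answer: -25973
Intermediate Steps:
p = 10137 (p = 109*93 = 10137)
(5365 - 1*21201) - p = (5365 - 1*21201) - 1*10137 = (5365 - 21201) - 10137 = -15836 - 10137 = -25973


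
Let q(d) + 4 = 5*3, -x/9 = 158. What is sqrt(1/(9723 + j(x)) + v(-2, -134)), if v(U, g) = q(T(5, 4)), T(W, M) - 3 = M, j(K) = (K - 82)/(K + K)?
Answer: sqrt(525755421366470)/6913429 ≈ 3.3166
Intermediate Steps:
x = -1422 (x = -9*158 = -1422)
j(K) = (-82 + K)/(2*K) (j(K) = (-82 + K)/((2*K)) = (-82 + K)*(1/(2*K)) = (-82 + K)/(2*K))
T(W, M) = 3 + M
q(d) = 11 (q(d) = -4 + 5*3 = -4 + 15 = 11)
v(U, g) = 11
sqrt(1/(9723 + j(x)) + v(-2, -134)) = sqrt(1/(9723 + (1/2)*(-82 - 1422)/(-1422)) + 11) = sqrt(1/(9723 + (1/2)*(-1/1422)*(-1504)) + 11) = sqrt(1/(9723 + 376/711) + 11) = sqrt(1/(6913429/711) + 11) = sqrt(711/6913429 + 11) = sqrt(76048430/6913429) = sqrt(525755421366470)/6913429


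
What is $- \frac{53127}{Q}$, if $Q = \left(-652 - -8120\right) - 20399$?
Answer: $\frac{53127}{12931} \approx 4.1085$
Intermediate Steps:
$Q = -12931$ ($Q = \left(-652 + 8120\right) - 20399 = 7468 - 20399 = -12931$)
$- \frac{53127}{Q} = - \frac{53127}{-12931} = \left(-53127\right) \left(- \frac{1}{12931}\right) = \frac{53127}{12931}$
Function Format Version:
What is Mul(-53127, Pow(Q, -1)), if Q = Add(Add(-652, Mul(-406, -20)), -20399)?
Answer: Rational(53127, 12931) ≈ 4.1085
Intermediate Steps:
Q = -12931 (Q = Add(Add(-652, 8120), -20399) = Add(7468, -20399) = -12931)
Mul(-53127, Pow(Q, -1)) = Mul(-53127, Pow(-12931, -1)) = Mul(-53127, Rational(-1, 12931)) = Rational(53127, 12931)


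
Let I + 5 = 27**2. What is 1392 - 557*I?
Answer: -401876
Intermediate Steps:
I = 724 (I = -5 + 27**2 = -5 + 729 = 724)
1392 - 557*I = 1392 - 557*724 = 1392 - 403268 = -401876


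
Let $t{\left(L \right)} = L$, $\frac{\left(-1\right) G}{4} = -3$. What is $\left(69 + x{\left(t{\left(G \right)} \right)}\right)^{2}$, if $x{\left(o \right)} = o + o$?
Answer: $8649$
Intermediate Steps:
$G = 12$ ($G = \left(-4\right) \left(-3\right) = 12$)
$x{\left(o \right)} = 2 o$
$\left(69 + x{\left(t{\left(G \right)} \right)}\right)^{2} = \left(69 + 2 \cdot 12\right)^{2} = \left(69 + 24\right)^{2} = 93^{2} = 8649$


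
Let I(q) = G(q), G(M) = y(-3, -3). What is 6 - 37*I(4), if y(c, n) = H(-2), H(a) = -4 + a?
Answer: 228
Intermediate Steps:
y(c, n) = -6 (y(c, n) = -4 - 2 = -6)
G(M) = -6
I(q) = -6
6 - 37*I(4) = 6 - 37*(-6) = 6 + 222 = 228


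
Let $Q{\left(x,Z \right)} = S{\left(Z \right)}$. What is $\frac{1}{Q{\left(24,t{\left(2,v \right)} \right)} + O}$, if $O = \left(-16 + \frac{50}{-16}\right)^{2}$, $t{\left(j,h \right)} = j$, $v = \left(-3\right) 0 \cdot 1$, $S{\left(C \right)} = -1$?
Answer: $\frac{64}{23345} \approx 0.0027415$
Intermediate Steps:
$v = 0$ ($v = 0 \cdot 1 = 0$)
$Q{\left(x,Z \right)} = -1$
$O = \frac{23409}{64}$ ($O = \left(-16 + 50 \left(- \frac{1}{16}\right)\right)^{2} = \left(-16 - \frac{25}{8}\right)^{2} = \left(- \frac{153}{8}\right)^{2} = \frac{23409}{64} \approx 365.77$)
$\frac{1}{Q{\left(24,t{\left(2,v \right)} \right)} + O} = \frac{1}{-1 + \frac{23409}{64}} = \frac{1}{\frac{23345}{64}} = \frac{64}{23345}$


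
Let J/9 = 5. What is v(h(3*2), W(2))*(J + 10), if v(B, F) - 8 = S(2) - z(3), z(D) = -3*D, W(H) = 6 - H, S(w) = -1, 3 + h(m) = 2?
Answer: 880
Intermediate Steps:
J = 45 (J = 9*5 = 45)
h(m) = -1 (h(m) = -3 + 2 = -1)
v(B, F) = 16 (v(B, F) = 8 + (-1 - (-3)*3) = 8 + (-1 - 1*(-9)) = 8 + (-1 + 9) = 8 + 8 = 16)
v(h(3*2), W(2))*(J + 10) = 16*(45 + 10) = 16*55 = 880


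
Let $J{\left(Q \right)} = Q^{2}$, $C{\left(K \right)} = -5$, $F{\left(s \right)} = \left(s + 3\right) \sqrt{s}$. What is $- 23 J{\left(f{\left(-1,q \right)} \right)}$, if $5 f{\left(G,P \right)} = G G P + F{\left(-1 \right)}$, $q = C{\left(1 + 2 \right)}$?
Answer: $- \frac{483}{25} + \frac{92 i}{5} \approx -19.32 + 18.4 i$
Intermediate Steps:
$F{\left(s \right)} = \sqrt{s} \left(3 + s\right)$ ($F{\left(s \right)} = \left(3 + s\right) \sqrt{s} = \sqrt{s} \left(3 + s\right)$)
$q = -5$
$f{\left(G,P \right)} = \frac{2 i}{5} + \frac{P G^{2}}{5}$ ($f{\left(G,P \right)} = \frac{G G P + \sqrt{-1} \left(3 - 1\right)}{5} = \frac{G^{2} P + i 2}{5} = \frac{P G^{2} + 2 i}{5} = \frac{2 i + P G^{2}}{5} = \frac{2 i}{5} + \frac{P G^{2}}{5}$)
$- 23 J{\left(f{\left(-1,q \right)} \right)} = - 23 \left(\frac{2 i}{5} + \frac{1}{5} \left(-5\right) \left(-1\right)^{2}\right)^{2} = - 23 \left(\frac{2 i}{5} + \frac{1}{5} \left(-5\right) 1\right)^{2} = - 23 \left(\frac{2 i}{5} - 1\right)^{2} = - 23 \left(-1 + \frac{2 i}{5}\right)^{2}$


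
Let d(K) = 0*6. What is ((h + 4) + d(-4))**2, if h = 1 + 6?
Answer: 121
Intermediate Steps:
d(K) = 0
h = 7
((h + 4) + d(-4))**2 = ((7 + 4) + 0)**2 = (11 + 0)**2 = 11**2 = 121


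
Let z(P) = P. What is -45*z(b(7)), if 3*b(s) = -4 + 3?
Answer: 15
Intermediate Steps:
b(s) = -1/3 (b(s) = (-4 + 3)/3 = (1/3)*(-1) = -1/3)
-45*z(b(7)) = -45*(-1/3) = 15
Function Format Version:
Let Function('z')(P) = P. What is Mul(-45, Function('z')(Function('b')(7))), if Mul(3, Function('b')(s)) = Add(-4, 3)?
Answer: 15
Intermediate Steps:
Function('b')(s) = Rational(-1, 3) (Function('b')(s) = Mul(Rational(1, 3), Add(-4, 3)) = Mul(Rational(1, 3), -1) = Rational(-1, 3))
Mul(-45, Function('z')(Function('b')(7))) = Mul(-45, Rational(-1, 3)) = 15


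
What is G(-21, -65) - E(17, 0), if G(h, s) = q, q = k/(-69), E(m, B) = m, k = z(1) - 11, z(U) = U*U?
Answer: -1163/69 ≈ -16.855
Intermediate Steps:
z(U) = U**2
k = -10 (k = 1**2 - 11 = 1 - 11 = -10)
q = 10/69 (q = -10/(-69) = -10*(-1/69) = 10/69 ≈ 0.14493)
G(h, s) = 10/69
G(-21, -65) - E(17, 0) = 10/69 - 1*17 = 10/69 - 17 = -1163/69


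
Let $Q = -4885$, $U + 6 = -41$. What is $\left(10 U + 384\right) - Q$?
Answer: $4799$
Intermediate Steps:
$U = -47$ ($U = -6 - 41 = -47$)
$\left(10 U + 384\right) - Q = \left(10 \left(-47\right) + 384\right) - -4885 = \left(-470 + 384\right) + 4885 = -86 + 4885 = 4799$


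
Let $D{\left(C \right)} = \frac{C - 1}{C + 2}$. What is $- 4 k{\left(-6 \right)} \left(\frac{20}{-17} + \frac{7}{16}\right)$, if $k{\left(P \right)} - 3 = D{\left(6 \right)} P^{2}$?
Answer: $\frac{603}{8} \approx 75.375$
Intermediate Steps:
$D{\left(C \right)} = \frac{-1 + C}{2 + C}$
$k{\left(P \right)} = 3 + \frac{5 P^{2}}{8}$ ($k{\left(P \right)} = 3 + \frac{-1 + 6}{2 + 6} P^{2} = 3 + \frac{1}{8} \cdot 5 P^{2} = 3 + \frac{5 P^{2}}{8}$)
$- 4 k{\left(-6 \right)} \left(\frac{20}{-17} + \frac{7}{16}\right) = - 4 \left(3 + \frac{5 \left(-6\right)^{2}}{8}\right) \left(\frac{20}{-17} + \frac{7}{16}\right) = - 4 \left(3 + \frac{5}{8} \cdot 36\right) \left(20 \left(- \frac{1}{17}\right) + 7 \cdot \frac{1}{16}\right) = - 4 \left(3 + \frac{45}{2}\right) \left(- \frac{20}{17} + \frac{7}{16}\right) = \left(-4\right) \frac{51}{2} \left(- \frac{201}{272}\right) = \left(-102\right) \left(- \frac{201}{272}\right) = \frac{603}{8}$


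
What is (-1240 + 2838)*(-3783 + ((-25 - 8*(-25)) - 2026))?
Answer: -9003132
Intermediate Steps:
(-1240 + 2838)*(-3783 + ((-25 - 8*(-25)) - 2026)) = 1598*(-3783 + ((-25 + 200) - 2026)) = 1598*(-3783 + (175 - 2026)) = 1598*(-3783 - 1851) = 1598*(-5634) = -9003132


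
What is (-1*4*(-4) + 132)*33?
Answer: 4884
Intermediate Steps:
(-1*4*(-4) + 132)*33 = (-4*(-4) + 132)*33 = (16 + 132)*33 = 148*33 = 4884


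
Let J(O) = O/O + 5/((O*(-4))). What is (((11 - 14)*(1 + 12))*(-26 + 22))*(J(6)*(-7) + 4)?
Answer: -481/2 ≈ -240.50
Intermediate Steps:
J(O) = 1 - 5/(4*O) (J(O) = 1 + 5/((-4*O)) = 1 + 5*(-1/(4*O)) = 1 - 5/(4*O))
(((11 - 14)*(1 + 12))*(-26 + 22))*(J(6)*(-7) + 4) = (((11 - 14)*(1 + 12))*(-26 + 22))*(((-5/4 + 6)/6)*(-7) + 4) = (-3*13*(-4))*(((1/6)*(19/4))*(-7) + 4) = (-39*(-4))*((19/24)*(-7) + 4) = 156*(-133/24 + 4) = 156*(-37/24) = -481/2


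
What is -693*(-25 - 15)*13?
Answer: 360360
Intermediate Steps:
-693*(-25 - 15)*13 = -(-27720)*13 = -693*(-520) = 360360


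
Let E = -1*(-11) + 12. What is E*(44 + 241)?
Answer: 6555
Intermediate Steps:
E = 23 (E = 11 + 12 = 23)
E*(44 + 241) = 23*(44 + 241) = 23*285 = 6555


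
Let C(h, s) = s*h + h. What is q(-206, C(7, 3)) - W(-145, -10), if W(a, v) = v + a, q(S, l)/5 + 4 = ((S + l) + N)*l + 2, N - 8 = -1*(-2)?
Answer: -23375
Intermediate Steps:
N = 10 (N = 8 - 1*(-2) = 8 + 2 = 10)
C(h, s) = h + h*s (C(h, s) = h*s + h = h + h*s)
q(S, l) = -10 + 5*l*(10 + S + l) (q(S, l) = -20 + 5*(((S + l) + 10)*l + 2) = -20 + 5*((10 + S + l)*l + 2) = -20 + 5*(l*(10 + S + l) + 2) = -20 + 5*(2 + l*(10 + S + l)) = -20 + (10 + 5*l*(10 + S + l)) = -10 + 5*l*(10 + S + l))
W(a, v) = a + v
q(-206, C(7, 3)) - W(-145, -10) = (-10 + 5*(7*(1 + 3))² + 50*(7*(1 + 3)) + 5*(-206)*(7*(1 + 3))) - (-145 - 10) = (-10 + 5*(7*4)² + 50*(7*4) + 5*(-206)*(7*4)) - 1*(-155) = (-10 + 5*28² + 50*28 + 5*(-206)*28) + 155 = (-10 + 5*784 + 1400 - 28840) + 155 = (-10 + 3920 + 1400 - 28840) + 155 = -23530 + 155 = -23375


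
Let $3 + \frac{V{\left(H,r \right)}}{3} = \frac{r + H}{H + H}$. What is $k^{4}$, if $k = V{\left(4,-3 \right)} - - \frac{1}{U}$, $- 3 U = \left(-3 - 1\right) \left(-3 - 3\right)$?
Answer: $\frac{1500625}{256} \approx 5861.8$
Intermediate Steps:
$V{\left(H,r \right)} = -9 + \frac{3 \left(H + r\right)}{2 H}$ ($V{\left(H,r \right)} = -9 + 3 \frac{r + H}{H + H} = -9 + 3 \frac{H + r}{2 H} = -9 + \frac{3 \left(H + r\right)}{2 H}$)
$U = -8$ ($U = - \frac{\left(-3 - 1\right) \left(-3 - 3\right)}{3} = - \frac{\left(-4\right) \left(-6\right)}{3} = \left(- \frac{1}{3}\right) 24 = -8$)
$k = - \frac{35}{4}$ ($k = \frac{3 \left(-3 - 20\right)}{2 \cdot 4} - - \frac{1}{-8} = \frac{3}{2} \cdot \frac{1}{4} \left(-3 - 20\right) - \left(-1\right) \left(- \frac{1}{8}\right) = \frac{3}{2} \cdot \frac{1}{4} \left(-23\right) - \frac{1}{8} = - \frac{69}{8} - \frac{1}{8} = - \frac{35}{4} \approx -8.75$)
$k^{4} = \left(- \frac{35}{4}\right)^{4} = \frac{1500625}{256}$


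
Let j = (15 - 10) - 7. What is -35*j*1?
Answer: 70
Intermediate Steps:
j = -2 (j = 5 - 7 = -2)
-35*j*1 = -35*(-2)*1 = 70*1 = 70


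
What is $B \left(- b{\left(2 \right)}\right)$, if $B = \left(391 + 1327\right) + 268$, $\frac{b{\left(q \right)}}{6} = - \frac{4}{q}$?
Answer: $23832$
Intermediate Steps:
$b{\left(q \right)} = - \frac{24}{q}$ ($b{\left(q \right)} = 6 \left(- \frac{4}{q}\right) = - \frac{24}{q}$)
$B = 1986$ ($B = 1718 + 268 = 1986$)
$B \left(- b{\left(2 \right)}\right) = 1986 \left(- \frac{-24}{2}\right) = 1986 \left(\left(-1\right) \left(-12\right)\right) = 1986 \cdot 12 = 23832$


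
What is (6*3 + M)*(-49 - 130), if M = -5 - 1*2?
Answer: -1969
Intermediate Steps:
M = -7 (M = -5 - 2 = -7)
(6*3 + M)*(-49 - 130) = (6*3 - 7)*(-49 - 130) = (18 - 7)*(-179) = 11*(-179) = -1969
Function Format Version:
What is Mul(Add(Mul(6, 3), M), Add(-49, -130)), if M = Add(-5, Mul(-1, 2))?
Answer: -1969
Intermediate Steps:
M = -7 (M = Add(-5, -2) = -7)
Mul(Add(Mul(6, 3), M), Add(-49, -130)) = Mul(Add(Mul(6, 3), -7), Add(-49, -130)) = Mul(Add(18, -7), -179) = Mul(11, -179) = -1969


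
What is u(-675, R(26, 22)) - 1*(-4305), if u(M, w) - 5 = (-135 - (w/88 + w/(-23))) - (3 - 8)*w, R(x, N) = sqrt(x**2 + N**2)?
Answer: 4175 + 10185*sqrt(290)/1012 ≈ 4346.4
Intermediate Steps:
R(x, N) = sqrt(N**2 + x**2)
u(M, w) = -130 + 10185*w/2024 (u(M, w) = 5 + ((-135 - (w/88 + w/(-23))) - (3 - 8)*w) = 5 + ((-135 - (w*(1/88) + w*(-1/23))) - (-5)*w) = 5 + ((-135 - (w/88 - w/23)) + 5*w) = 5 + ((-135 - (-65)*w/2024) + 5*w) = 5 + ((-135 + 65*w/2024) + 5*w) = 5 + (-135 + 10185*w/2024) = -130 + 10185*w/2024)
u(-675, R(26, 22)) - 1*(-4305) = (-130 + 10185*sqrt(22**2 + 26**2)/2024) - 1*(-4305) = (-130 + 10185*sqrt(484 + 676)/2024) + 4305 = (-130 + 10185*sqrt(1160)/2024) + 4305 = (-130 + 10185*(2*sqrt(290))/2024) + 4305 = (-130 + 10185*sqrt(290)/1012) + 4305 = 4175 + 10185*sqrt(290)/1012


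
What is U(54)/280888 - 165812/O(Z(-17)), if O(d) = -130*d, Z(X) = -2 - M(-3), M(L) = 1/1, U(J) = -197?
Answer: -23287338943/54773160 ≈ -425.16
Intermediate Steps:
M(L) = 1
Z(X) = -3 (Z(X) = -2 - 1*1 = -2 - 1 = -3)
U(54)/280888 - 165812/O(Z(-17)) = -197/280888 - 165812/((-130*(-3))) = -197*1/280888 - 165812/390 = -197/280888 - 165812*1/390 = -197/280888 - 82906/195 = -23287338943/54773160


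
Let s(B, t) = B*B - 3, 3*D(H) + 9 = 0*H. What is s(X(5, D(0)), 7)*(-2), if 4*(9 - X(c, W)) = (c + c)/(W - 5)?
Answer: -21433/128 ≈ -167.45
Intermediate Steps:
D(H) = -3 (D(H) = -3 + (0*H)/3 = -3 + (⅓)*0 = -3 + 0 = -3)
X(c, W) = 9 - c/(2*(-5 + W)) (X(c, W) = 9 - (c + c)/(4*(W - 5)) = 9 - 2*c/(4*(-5 + W)) = 9 - c/(2*(-5 + W)))
s(B, t) = -3 + B² (s(B, t) = B² - 3 = -3 + B²)
s(X(5, D(0)), 7)*(-2) = (-3 + ((-90 - 1*5 + 18*(-3))/(2*(-5 - 3)))²)*(-2) = (-3 + ((½)*(-90 - 5 - 54)/(-8))²)*(-2) = (-3 + ((½)*(-⅛)*(-149))²)*(-2) = (-3 + (149/16)²)*(-2) = (-3 + 22201/256)*(-2) = (21433/256)*(-2) = -21433/128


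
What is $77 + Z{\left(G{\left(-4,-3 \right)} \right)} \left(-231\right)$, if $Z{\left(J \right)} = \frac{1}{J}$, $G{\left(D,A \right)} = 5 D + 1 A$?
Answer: $\frac{2002}{23} \approx 87.043$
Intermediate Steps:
$G{\left(D,A \right)} = A + 5 D$ ($G{\left(D,A \right)} = 5 D + A = A + 5 D$)
$77 + Z{\left(G{\left(-4,-3 \right)} \right)} \left(-231\right) = 77 + \frac{1}{-3 + 5 \left(-4\right)} \left(-231\right) = 77 + \frac{1}{-3 - 20} \left(-231\right) = 77 + \frac{1}{-23} \left(-231\right) = 77 - - \frac{231}{23} = 77 + \frac{231}{23} = \frac{2002}{23}$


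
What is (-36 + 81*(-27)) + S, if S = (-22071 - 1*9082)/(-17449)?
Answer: -38757974/17449 ≈ -2221.2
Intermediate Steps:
S = 31153/17449 (S = (-22071 - 9082)*(-1/17449) = -31153*(-1/17449) = 31153/17449 ≈ 1.7854)
(-36 + 81*(-27)) + S = (-36 + 81*(-27)) + 31153/17449 = (-36 - 2187) + 31153/17449 = -2223 + 31153/17449 = -38757974/17449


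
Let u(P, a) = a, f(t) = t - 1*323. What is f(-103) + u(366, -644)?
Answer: -1070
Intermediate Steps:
f(t) = -323 + t (f(t) = t - 323 = -323 + t)
f(-103) + u(366, -644) = (-323 - 103) - 644 = -426 - 644 = -1070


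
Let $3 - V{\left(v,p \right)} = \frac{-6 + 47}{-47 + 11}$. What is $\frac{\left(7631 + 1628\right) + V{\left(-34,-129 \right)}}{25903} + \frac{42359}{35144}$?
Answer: $\frac{12804920371}{8193015288} \approx 1.5629$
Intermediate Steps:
$V{\left(v,p \right)} = \frac{149}{36}$ ($V{\left(v,p \right)} = 3 - \frac{-6 + 47}{-47 + 11} = 3 - \frac{41}{-36} = 3 - 41 \left(- \frac{1}{36}\right) = 3 - - \frac{41}{36} = 3 + \frac{41}{36} = \frac{149}{36}$)
$\frac{\left(7631 + 1628\right) + V{\left(-34,-129 \right)}}{25903} + \frac{42359}{35144} = \frac{\left(7631 + 1628\right) + \frac{149}{36}}{25903} + \frac{42359}{35144} = \left(9259 + \frac{149}{36}\right) \frac{1}{25903} + 42359 \cdot \frac{1}{35144} = \frac{333473}{36} \cdot \frac{1}{25903} + \frac{42359}{35144} = \frac{333473}{932508} + \frac{42359}{35144} = \frac{12804920371}{8193015288}$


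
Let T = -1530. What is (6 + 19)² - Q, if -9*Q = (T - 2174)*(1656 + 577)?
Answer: -8265407/9 ≈ -9.1838e+5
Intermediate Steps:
Q = 8271032/9 (Q = -(-1530 - 2174)*(1656 + 577)/9 = -(-3704)*2233/9 = -⅑*(-8271032) = 8271032/9 ≈ 9.1900e+5)
(6 + 19)² - Q = (6 + 19)² - 1*8271032/9 = 25² - 8271032/9 = 625 - 8271032/9 = -8265407/9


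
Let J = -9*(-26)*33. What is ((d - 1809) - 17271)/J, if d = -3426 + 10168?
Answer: -6169/3861 ≈ -1.5978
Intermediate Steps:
d = 6742
J = 7722 (J = 234*33 = 7722)
((d - 1809) - 17271)/J = ((6742 - 1809) - 17271)/7722 = (4933 - 17271)*(1/7722) = -12338*1/7722 = -6169/3861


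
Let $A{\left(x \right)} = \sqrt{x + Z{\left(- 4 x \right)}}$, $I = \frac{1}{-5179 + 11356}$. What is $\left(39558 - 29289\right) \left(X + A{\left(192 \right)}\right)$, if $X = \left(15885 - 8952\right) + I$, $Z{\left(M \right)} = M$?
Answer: $\frac{146590461066}{2059} + 246456 i \approx 7.1195 \cdot 10^{7} + 2.4646 \cdot 10^{5} i$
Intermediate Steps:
$I = \frac{1}{6177} \approx 0.00016189$
$X = \frac{42825142}{6177}$ ($X = \left(15885 - 8952\right) + \frac{1}{6177} = 6933 + \frac{1}{6177} = \frac{42825142}{6177} \approx 6933.0$)
$A{\left(x \right)} = \sqrt{3} \sqrt{- x}$ ($A{\left(x \right)} = \sqrt{x - 4 x} = \sqrt{- 3 x} = \sqrt{3} \sqrt{- x}$)
$\left(39558 - 29289\right) \left(X + A{\left(192 \right)}\right) = \left(39558 - 29289\right) \left(\frac{42825142}{6177} + \sqrt{3} \sqrt{\left(-1\right) 192}\right) = 10269 \left(\frac{42825142}{6177} + \sqrt{3} \sqrt{-192}\right) = 10269 \left(\frac{42825142}{6177} + \sqrt{3} \cdot 8 i \sqrt{3}\right) = 10269 \left(\frac{42825142}{6177} + 24 i\right) = \frac{146590461066}{2059} + 246456 i$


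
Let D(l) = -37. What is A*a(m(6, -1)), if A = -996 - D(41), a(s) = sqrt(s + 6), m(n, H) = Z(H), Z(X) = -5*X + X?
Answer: -959*sqrt(10) ≈ -3032.6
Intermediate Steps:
Z(X) = -4*X
m(n, H) = -4*H
a(s) = sqrt(6 + s)
A = -959 (A = -996 - 1*(-37) = -996 + 37 = -959)
A*a(m(6, -1)) = -959*sqrt(6 - 4*(-1)) = -959*sqrt(6 + 4) = -959*sqrt(10)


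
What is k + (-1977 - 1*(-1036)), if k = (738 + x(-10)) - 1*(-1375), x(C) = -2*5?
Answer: 1162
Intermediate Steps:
x(C) = -10
k = 2103 (k = (738 - 10) - 1*(-1375) = 728 + 1375 = 2103)
k + (-1977 - 1*(-1036)) = 2103 + (-1977 - 1*(-1036)) = 2103 + (-1977 + 1036) = 2103 - 941 = 1162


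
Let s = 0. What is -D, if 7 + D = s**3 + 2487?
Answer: -2480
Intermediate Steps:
D = 2480 (D = -7 + (0**3 + 2487) = -7 + (0 + 2487) = -7 + 2487 = 2480)
-D = -1*2480 = -2480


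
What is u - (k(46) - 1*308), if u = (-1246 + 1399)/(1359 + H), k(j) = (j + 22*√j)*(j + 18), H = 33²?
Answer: -42175/16 - 1408*√46 ≈ -12185.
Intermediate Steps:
H = 1089
k(j) = (18 + j)*(j + 22*√j) (k(j) = (j + 22*√j)*(18 + j) = (18 + j)*(j + 22*√j))
u = 1/16 (u = (-1246 + 1399)/(1359 + 1089) = 153/2448 = 153*(1/2448) = 1/16 ≈ 0.062500)
u - (k(46) - 1*308) = 1/16 - ((46² + 18*46 + 22*46^(3/2) + 396*√46) - 1*308) = 1/16 - ((2116 + 828 + 22*(46*√46) + 396*√46) - 308) = 1/16 - ((2116 + 828 + 1012*√46 + 396*√46) - 308) = 1/16 - ((2944 + 1408*√46) - 308) = 1/16 - (2636 + 1408*√46) = 1/16 + (-2636 - 1408*√46) = -42175/16 - 1408*√46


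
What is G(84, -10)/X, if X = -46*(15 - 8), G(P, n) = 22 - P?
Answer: 31/161 ≈ 0.19255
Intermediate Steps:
X = -322 (X = -46*7 = -322)
G(84, -10)/X = (22 - 1*84)/(-322) = (22 - 84)*(-1/322) = -62*(-1/322) = 31/161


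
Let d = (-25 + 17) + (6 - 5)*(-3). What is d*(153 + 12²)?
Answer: -3267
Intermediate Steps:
d = -11 (d = -8 + 1*(-3) = -8 - 3 = -11)
d*(153 + 12²) = -11*(153 + 12²) = -11*(153 + 144) = -11*297 = -3267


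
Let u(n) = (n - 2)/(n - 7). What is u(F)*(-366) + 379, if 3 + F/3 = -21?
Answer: 2857/79 ≈ 36.165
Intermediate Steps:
F = -72 (F = -9 + 3*(-21) = -9 - 63 = -72)
u(n) = (-2 + n)/(-7 + n)
u(F)*(-366) + 379 = ((-2 - 72)/(-7 - 72))*(-366) + 379 = (-74/(-79))*(-366) + 379 = -1/79*(-74)*(-366) + 379 = (74/79)*(-366) + 379 = -27084/79 + 379 = 2857/79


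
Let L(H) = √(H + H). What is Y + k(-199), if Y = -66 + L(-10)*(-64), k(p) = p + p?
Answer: -464 - 128*I*√5 ≈ -464.0 - 286.22*I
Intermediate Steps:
L(H) = √2*√H (L(H) = √(2*H) = √2*√H)
k(p) = 2*p
Y = -66 - 128*I*√5 (Y = -66 + (√2*√(-10))*(-64) = -66 + (√2*(I*√10))*(-64) = -66 + (2*I*√5)*(-64) = -66 - 128*I*√5 ≈ -66.0 - 286.22*I)
Y + k(-199) = (-66 - 128*I*√5) + 2*(-199) = (-66 - 128*I*√5) - 398 = -464 - 128*I*√5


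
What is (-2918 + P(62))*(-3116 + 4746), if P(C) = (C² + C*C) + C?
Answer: 7876160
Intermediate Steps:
P(C) = C + 2*C² (P(C) = (C² + C²) + C = 2*C² + C = C + 2*C²)
(-2918 + P(62))*(-3116 + 4746) = (-2918 + 62*(1 + 2*62))*(-3116 + 4746) = (-2918 + 62*(1 + 124))*1630 = (-2918 + 62*125)*1630 = (-2918 + 7750)*1630 = 4832*1630 = 7876160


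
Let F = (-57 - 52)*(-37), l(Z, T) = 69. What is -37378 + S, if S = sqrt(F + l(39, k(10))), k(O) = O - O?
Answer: -37378 + sqrt(4102) ≈ -37314.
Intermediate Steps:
k(O) = 0
F = 4033 (F = -109*(-37) = 4033)
S = sqrt(4102) (S = sqrt(4033 + 69) = sqrt(4102) ≈ 64.047)
-37378 + S = -37378 + sqrt(4102)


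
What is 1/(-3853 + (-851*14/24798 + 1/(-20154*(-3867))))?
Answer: -322107495894/1241234935635691 ≈ -0.00025951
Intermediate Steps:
1/(-3853 + (-851*14/24798 + 1/(-20154*(-3867)))) = 1/(-3853 + (-11914*1/24798 - 1/20154*(-1/3867))) = 1/(-3853 + (-5957/12399 + 1/77935518)) = 1/(-3853 - 154753956109/322107495894) = 1/(-1241234935635691/322107495894) = -322107495894/1241234935635691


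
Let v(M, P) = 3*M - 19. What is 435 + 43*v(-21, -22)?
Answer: -3091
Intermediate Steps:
v(M, P) = -19 + 3*M
435 + 43*v(-21, -22) = 435 + 43*(-19 + 3*(-21)) = 435 + 43*(-19 - 63) = 435 + 43*(-82) = 435 - 3526 = -3091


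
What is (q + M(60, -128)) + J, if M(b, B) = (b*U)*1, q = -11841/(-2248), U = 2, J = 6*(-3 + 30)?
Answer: 645777/2248 ≈ 287.27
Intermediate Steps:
J = 162 (J = 6*27 = 162)
q = 11841/2248 (q = -11841*(-1/2248) = 11841/2248 ≈ 5.2673)
M(b, B) = 2*b (M(b, B) = (b*2)*1 = (2*b)*1 = 2*b)
(q + M(60, -128)) + J = (11841/2248 + 2*60) + 162 = (11841/2248 + 120) + 162 = 281601/2248 + 162 = 645777/2248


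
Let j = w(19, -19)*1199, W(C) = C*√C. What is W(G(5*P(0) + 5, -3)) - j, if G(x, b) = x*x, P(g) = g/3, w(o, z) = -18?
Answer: 21707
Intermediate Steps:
P(g) = g/3 (P(g) = g*(⅓) = g/3)
G(x, b) = x²
W(C) = C^(3/2)
j = -21582 (j = -18*1199 = -21582)
W(G(5*P(0) + 5, -3)) - j = ((5*((⅓)*0) + 5)²)^(3/2) - 1*(-21582) = ((5*0 + 5)²)^(3/2) + 21582 = ((0 + 5)²)^(3/2) + 21582 = (5²)^(3/2) + 21582 = 25^(3/2) + 21582 = 125 + 21582 = 21707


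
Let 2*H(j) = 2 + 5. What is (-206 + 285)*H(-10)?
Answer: 553/2 ≈ 276.50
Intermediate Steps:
H(j) = 7/2 (H(j) = (2 + 5)/2 = (½)*7 = 7/2)
(-206 + 285)*H(-10) = (-206 + 285)*(7/2) = 79*(7/2) = 553/2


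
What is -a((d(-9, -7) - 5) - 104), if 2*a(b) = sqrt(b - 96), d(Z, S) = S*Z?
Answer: -I*sqrt(142)/2 ≈ -5.9582*I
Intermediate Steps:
a(b) = sqrt(-96 + b)/2 (a(b) = sqrt(b - 96)/2 = sqrt(-96 + b)/2)
-a((d(-9, -7) - 5) - 104) = -sqrt(-96 + ((-7*(-9) - 5) - 104))/2 = -sqrt(-96 + ((63 - 5) - 104))/2 = -sqrt(-96 + (58 - 104))/2 = -sqrt(-96 - 46)/2 = -sqrt(-142)/2 = -I*sqrt(142)/2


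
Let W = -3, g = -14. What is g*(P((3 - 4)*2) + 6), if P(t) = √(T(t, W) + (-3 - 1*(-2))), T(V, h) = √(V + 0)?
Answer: -84 - 14*√(-1 + I*√2) ≈ -92.47 - 16.363*I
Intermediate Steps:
T(V, h) = √V
P(t) = √(-1 + √t) (P(t) = √(√t + (-3 - 1*(-2))) = √(√t + (-3 + 2)) = √(√t - 1) = √(-1 + √t))
g*(P((3 - 4)*2) + 6) = -14*(√(-1 + √((3 - 4)*2)) + 6) = -14*(√(-1 + √(-1*2)) + 6) = -14*(√(-1 + √(-2)) + 6) = -14*(√(-1 + I*√2) + 6) = -14*(6 + √(-1 + I*√2)) = -84 - 14*√(-1 + I*√2)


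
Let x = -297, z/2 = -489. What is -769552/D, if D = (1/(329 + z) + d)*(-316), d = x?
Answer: -62429906/7613783 ≈ -8.1996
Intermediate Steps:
z = -978 (z = 2*(-489) = -978)
d = -297
D = 60910264/649 (D = (1/(329 - 978) - 297)*(-316) = (1/(-649) - 297)*(-316) = (-1/649 - 297)*(-316) = -192754/649*(-316) = 60910264/649 ≈ 93853.)
-769552/D = -769552/60910264/649 = -769552*649/60910264 = -62429906/7613783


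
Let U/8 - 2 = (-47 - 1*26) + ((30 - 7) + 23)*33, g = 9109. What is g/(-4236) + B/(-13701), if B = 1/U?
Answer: -120392724235/55986779928 ≈ -2.1504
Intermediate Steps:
U = 11576 (U = 16 + 8*((-47 - 1*26) + ((30 - 7) + 23)*33) = 16 + 8*((-47 - 26) + (23 + 23)*33) = 16 + 8*(-73 + 46*33) = 16 + 8*(-73 + 1518) = 16 + 8*1445 = 16 + 11560 = 11576)
B = 1/11576 ≈ 8.6386e-5
g/(-4236) + B/(-13701) = 9109/(-4236) + (1/11576)/(-13701) = 9109*(-1/4236) + (1/11576)*(-1/13701) = -9109/4236 - 1/158602776 = -120392724235/55986779928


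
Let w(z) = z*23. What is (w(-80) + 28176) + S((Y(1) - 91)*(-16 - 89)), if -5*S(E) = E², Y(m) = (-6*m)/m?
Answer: -20720509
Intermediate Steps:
w(z) = 23*z
Y(m) = -6
S(E) = -E²/5
(w(-80) + 28176) + S((Y(1) - 91)*(-16 - 89)) = (23*(-80) + 28176) - (-16 - 89)²*(-6 - 91)²/5 = (-1840 + 28176) - (-97*(-105))²/5 = 26336 - ⅕*10185² = 26336 - ⅕*103734225 = 26336 - 20746845 = -20720509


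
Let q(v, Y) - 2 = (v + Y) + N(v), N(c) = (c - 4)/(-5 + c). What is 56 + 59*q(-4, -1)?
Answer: -617/9 ≈ -68.556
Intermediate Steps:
N(c) = (-4 + c)/(-5 + c)
q(v, Y) = 2 + Y + v + (-4 + v)/(-5 + v) (q(v, Y) = 2 + ((v + Y) + (-4 + v)/(-5 + v)) = 2 + ((Y + v) + (-4 + v)/(-5 + v)) = 2 + (Y + v + (-4 + v)/(-5 + v)) = 2 + Y + v + (-4 + v)/(-5 + v))
56 + 59*q(-4, -1) = 56 + 59*((-4 - 4 + (-5 - 4)*(2 - 1 - 4))/(-5 - 4)) = 56 + 59*((-4 - 4 - 9*(-3))/(-9)) = 56 + 59*(-(-4 - 4 + 27)/9) = 56 + 59*(-⅑*19) = 56 + 59*(-19/9) = 56 - 1121/9 = -617/9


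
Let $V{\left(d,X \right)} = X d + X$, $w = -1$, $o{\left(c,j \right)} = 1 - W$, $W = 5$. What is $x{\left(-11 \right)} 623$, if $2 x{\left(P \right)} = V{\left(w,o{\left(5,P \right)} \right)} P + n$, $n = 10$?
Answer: $3115$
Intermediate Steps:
$o{\left(c,j \right)} = -4$ ($o{\left(c,j \right)} = 1 - 5 = -4$)
$V{\left(d,X \right)} = X + X d$
$x{\left(P \right)} = 5$ ($x{\left(P \right)} = \frac{- 4 \left(1 - 1\right) P + 10}{2} = \frac{\left(-4\right) 0 P + 10}{2} = \frac{0 P + 10}{2} = \frac{0 + 10}{2} = \frac{1}{2} \cdot 10 = 5$)
$x{\left(-11 \right)} 623 = 5 \cdot 623 = 3115$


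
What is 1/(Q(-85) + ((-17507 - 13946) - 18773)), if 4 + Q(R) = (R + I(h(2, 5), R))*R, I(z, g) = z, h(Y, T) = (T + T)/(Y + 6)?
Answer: -4/172445 ≈ -2.3196e-5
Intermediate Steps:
h(Y, T) = 2*T/(6 + Y) (h(Y, T) = (2*T)/(6 + Y) = 2*T/(6 + Y))
Q(R) = -4 + R*(5/4 + R) (Q(R) = -4 + (R + 2*5/(6 + 2))*R = -4 + (R + 2*5/8)*R = -4 + (R + 2*5*(1/8))*R = -4 + (R + 5/4)*R = -4 + (5/4 + R)*R = -4 + R*(5/4 + R))
1/(Q(-85) + ((-17507 - 13946) - 18773)) = 1/((-4 + (-85)**2 + (5/4)*(-85)) + ((-17507 - 13946) - 18773)) = 1/((-4 + 7225 - 425/4) + (-31453 - 18773)) = 1/(28459/4 - 50226) = 1/(-172445/4) = -4/172445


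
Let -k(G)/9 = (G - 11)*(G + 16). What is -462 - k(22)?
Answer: 3300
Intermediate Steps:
k(G) = -9*(-11 + G)*(16 + G) (k(G) = -9*(G - 11)*(G + 16) = -9*(-11 + G)*(16 + G))
-462 - k(22) = -462 - (1584 - 45*22 - 9*22²) = -462 - (1584 - 990 - 9*484) = -462 - (1584 - 990 - 4356) = -462 - 1*(-3762) = -462 + 3762 = 3300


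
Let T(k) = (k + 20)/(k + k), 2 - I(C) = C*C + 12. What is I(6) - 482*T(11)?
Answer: -7977/11 ≈ -725.18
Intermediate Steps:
I(C) = -10 - C² (I(C) = 2 - (C*C + 12) = 2 - (C² + 12) = 2 - (12 + C²) = 2 + (-12 - C²) = -10 - C²)
T(k) = (20 + k)/(2*k) (T(k) = (20 + k)/((2*k)) = (20 + k)*(1/(2*k)) = (20 + k)/(2*k))
I(6) - 482*T(11) = (-10 - 1*6²) - 241*(20 + 11)/11 = (-10 - 1*36) - 241*31/11 = (-10 - 36) - 482*31/22 = -46 - 7471/11 = -7977/11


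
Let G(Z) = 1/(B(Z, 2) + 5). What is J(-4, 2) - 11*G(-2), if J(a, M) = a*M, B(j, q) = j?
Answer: -35/3 ≈ -11.667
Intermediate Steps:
J(a, M) = M*a
G(Z) = 1/(5 + Z) (G(Z) = 1/(Z + 5) = 1/(5 + Z))
J(-4, 2) - 11*G(-2) = 2*(-4) - 11/(5 - 2) = -8 - 11/3 = -35/3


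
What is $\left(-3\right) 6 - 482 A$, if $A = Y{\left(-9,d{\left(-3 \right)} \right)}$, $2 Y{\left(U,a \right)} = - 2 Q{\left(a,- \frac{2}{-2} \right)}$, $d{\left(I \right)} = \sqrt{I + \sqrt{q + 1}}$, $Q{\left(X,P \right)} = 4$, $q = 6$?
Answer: $1910$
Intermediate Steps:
$d{\left(I \right)} = \sqrt{I + \sqrt{7}}$ ($d{\left(I \right)} = \sqrt{I + \sqrt{6 + 1}} = \sqrt{I + \sqrt{7}}$)
$Y{\left(U,a \right)} = -4$ ($Y{\left(U,a \right)} = \frac{\left(-2\right) 4}{2} = \frac{1}{2} \left(-8\right) = -4$)
$A = -4$
$\left(-3\right) 6 - 482 A = \left(-3\right) 6 - -1928 = -18 + 1928 = 1910$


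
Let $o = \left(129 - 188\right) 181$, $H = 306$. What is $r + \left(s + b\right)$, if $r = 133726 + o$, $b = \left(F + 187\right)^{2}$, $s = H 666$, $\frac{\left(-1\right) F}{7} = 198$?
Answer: $1764444$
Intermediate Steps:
$F = -1386$ ($F = \left(-7\right) 198 = -1386$)
$o = -10679$ ($o = \left(-59\right) 181 = -10679$)
$s = 203796$ ($s = 306 \cdot 666 = 203796$)
$b = 1437601$ ($b = \left(-1386 + 187\right)^{2} = \left(-1199\right)^{2} = 1437601$)
$r = 123047$ ($r = 133726 - 10679 = 123047$)
$r + \left(s + b\right) = 123047 + \left(203796 + 1437601\right) = 123047 + 1641397 = 1764444$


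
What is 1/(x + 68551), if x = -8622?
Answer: 1/59929 ≈ 1.6686e-5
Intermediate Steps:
1/(x + 68551) = 1/(-8622 + 68551) = 1/59929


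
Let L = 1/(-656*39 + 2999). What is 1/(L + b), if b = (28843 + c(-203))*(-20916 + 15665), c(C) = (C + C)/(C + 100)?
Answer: -2326255/352370153336328 ≈ -6.6017e-9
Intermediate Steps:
c(C) = 2*C/(100 + C) (c(C) = (2*C)/(100 + C) = 2*C/(100 + C))
b = -15601954985/103 (b = (28843 + 2*(-203)/(100 - 203))*(-20916 + 15665) = (28843 + 2*(-203)/(-103))*(-5251) = (28843 + 2*(-203)*(-1/103))*(-5251) = (28843 + 406/103)*(-5251) = (2971235/103)*(-5251) = -15601954985/103 ≈ -1.5148e+8)
L = -1/22585 (L = 1/(-25584 + 2999) = 1/(-22585) = -1/22585 ≈ -4.4277e-5)
1/(L + b) = 1/(-1/22585 - 15601954985/103) = 1/(-352370153336328/2326255) = -2326255/352370153336328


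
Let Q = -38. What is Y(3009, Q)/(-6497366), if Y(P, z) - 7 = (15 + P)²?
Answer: -9144583/6497366 ≈ -1.4074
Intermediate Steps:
Y(P, z) = 7 + (15 + P)²
Y(3009, Q)/(-6497366) = (7 + (15 + 3009)²)/(-6497366) = (7 + 3024²)*(-1/6497366) = (7 + 9144576)*(-1/6497366) = 9144583*(-1/6497366) = -9144583/6497366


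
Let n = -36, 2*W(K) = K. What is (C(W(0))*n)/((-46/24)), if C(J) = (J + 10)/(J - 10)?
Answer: -432/23 ≈ -18.783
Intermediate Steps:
W(K) = K/2
C(J) = (10 + J)/(-10 + J)
(C(W(0))*n)/((-46/24)) = (((10 + (½)*0)/(-10 + (½)*0))*(-36))/((-46/24)) = (((10 + 0)/(-10 + 0))*(-36))/((-46*1/24)) = ((10/(-10))*(-36))/(-23/12) = (-⅒*10*(-36))*(-12/23) = -1*(-36)*(-12/23) = 36*(-12/23) = -432/23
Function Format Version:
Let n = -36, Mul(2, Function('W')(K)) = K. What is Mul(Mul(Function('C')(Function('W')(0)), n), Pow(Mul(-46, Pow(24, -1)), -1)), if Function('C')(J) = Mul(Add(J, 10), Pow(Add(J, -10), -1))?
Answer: Rational(-432, 23) ≈ -18.783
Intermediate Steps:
Function('W')(K) = Mul(Rational(1, 2), K)
Function('C')(J) = Mul(Pow(Add(-10, J), -1), Add(10, J)) (Function('C')(J) = Mul(Add(10, J), Pow(Add(-10, J), -1)) = Mul(Pow(Add(-10, J), -1), Add(10, J)))
Mul(Mul(Function('C')(Function('W')(0)), n), Pow(Mul(-46, Pow(24, -1)), -1)) = Mul(Mul(Mul(Pow(Add(-10, Mul(Rational(1, 2), 0)), -1), Add(10, Mul(Rational(1, 2), 0))), -36), Pow(Mul(-46, Pow(24, -1)), -1)) = Mul(Mul(Mul(Pow(Add(-10, 0), -1), Add(10, 0)), -36), Pow(Mul(-46, Rational(1, 24)), -1)) = Mul(Mul(Mul(Pow(-10, -1), 10), -36), Pow(Rational(-23, 12), -1)) = Mul(Mul(Mul(Rational(-1, 10), 10), -36), Rational(-12, 23)) = Mul(Mul(-1, -36), Rational(-12, 23)) = Mul(36, Rational(-12, 23)) = Rational(-432, 23)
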